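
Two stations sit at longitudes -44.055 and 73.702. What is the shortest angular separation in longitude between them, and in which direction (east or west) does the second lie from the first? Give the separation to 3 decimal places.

Raw difference: 73.702 − -44.055 = 117.757°.
Normalise into (−180°, 180°]: 117.757° stays 117.757°.
Positive ⇒ the second point lies to the east; separation 117.757°.

117.757° east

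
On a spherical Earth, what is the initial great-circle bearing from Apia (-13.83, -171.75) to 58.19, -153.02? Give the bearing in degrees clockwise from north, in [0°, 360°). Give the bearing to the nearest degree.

10°

Δλ = -153.02 − -171.75 = 18.73°.
θ = atan2( sin Δλ · cos φ₂ , cos φ₁ · sin φ₂ − sin φ₁ · cos φ₂ · cos Δλ )
  = atan2(0.16926, 0.94449) = 10.160° → normalised to [0°, 360°): 10.160°.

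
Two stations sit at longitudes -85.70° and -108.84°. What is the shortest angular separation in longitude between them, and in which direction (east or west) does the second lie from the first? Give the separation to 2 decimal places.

Raw difference: -108.84 − -85.70 = -23.14°.
Normalise into (−180°, 180°]: -23.14° stays -23.14°.
Negative ⇒ the second point lies to the west; separation 23.14°.

23.14° west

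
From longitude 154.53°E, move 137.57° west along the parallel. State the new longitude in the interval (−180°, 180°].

16.96°E

Start at +154.53°; shift −137.57° → +16.96°.
+16.96° already lies in (−180°, 180°].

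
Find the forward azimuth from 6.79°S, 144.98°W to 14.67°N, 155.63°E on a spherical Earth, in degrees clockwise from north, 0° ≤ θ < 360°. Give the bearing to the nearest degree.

290°

Δλ = 155.63 − -144.98 = 300.61°; wrapped into (−180°, 180°]: -59.39°.
θ = atan2( sin Δλ · cos φ₂ , cos φ₁ · sin φ₂ − sin φ₁ · cos φ₂ · cos Δλ )
  = atan2(-0.83260, 0.30971) = -69.595° → normalised to [0°, 360°): 290.405°.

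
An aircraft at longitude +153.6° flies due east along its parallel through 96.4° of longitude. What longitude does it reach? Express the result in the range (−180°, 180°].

-110.0°

Start at +153.6°; shift +96.4° → +250.0°.
+250.0° lies outside (−180°, 180°]; subtract 360° → -110.0°.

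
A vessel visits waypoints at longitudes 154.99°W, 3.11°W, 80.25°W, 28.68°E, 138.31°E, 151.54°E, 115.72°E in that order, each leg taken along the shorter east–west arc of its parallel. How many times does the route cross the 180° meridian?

Leg 1: -154.99° → -3.11°, shortest Δλ = 151.88° (east) — does not cross 180°.
Leg 2: -3.11° → -80.25°, shortest Δλ = -77.14° (west) — does not cross 180°.
Leg 3: -80.25° → +28.68°, shortest Δλ = 108.93° (east) — does not cross 180°.
Leg 4: +28.68° → +138.31°, shortest Δλ = 109.63° (east) — does not cross 180°.
Leg 5: +138.31° → +151.54°, shortest Δλ = 13.23° (east) — does not cross 180°.
Leg 6: +151.54° → +115.72°, shortest Δλ = -35.82° (west) — does not cross 180°.
Total crossings: 0.

0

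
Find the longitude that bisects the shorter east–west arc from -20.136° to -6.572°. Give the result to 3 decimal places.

-13.354°

Signed shortest Δλ from -20.136° to -6.572° is +13.564°.
Midpoint longitude = -20.136° + (+13.564°)/2 = -20.136° + 6.782° = -13.354°.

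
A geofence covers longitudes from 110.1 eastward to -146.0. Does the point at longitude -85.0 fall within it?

No

Band width going east from +110.1° to -146.0°: ((-146.0 − 110.1) mod 360) = 103.9°.
Offset of -85.0° east of the west edge: ((-85.0 − 110.1) mod 360) = 164.9°.
164.9° > 103.9° ⇒ outside.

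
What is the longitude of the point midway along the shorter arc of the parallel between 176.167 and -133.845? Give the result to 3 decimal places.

-158.839°

Signed shortest Δλ from +176.167° to -133.845° is +49.988°.
Midpoint longitude = +176.167° + (+49.988°)/2 = +176.167° + 24.994° = +201.161°.
Normalise into (−180°, 180°]: -158.839°.
(The naïve average (+176.167 + -133.845)/2 = 21.161° is on the wrong side of the globe.)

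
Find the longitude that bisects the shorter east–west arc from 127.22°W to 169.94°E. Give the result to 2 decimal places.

158.64°W

Signed shortest Δλ from -127.22° to +169.94° is -62.84°.
Midpoint longitude = -127.22° + (-62.84°)/2 = -127.22° − 31.42° = -158.64°.
(The naïve average (-127.22 + +169.94)/2 = 21.36° is on the wrong side of the globe.)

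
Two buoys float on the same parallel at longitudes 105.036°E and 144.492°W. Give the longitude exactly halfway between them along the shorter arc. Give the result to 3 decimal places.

Signed shortest Δλ from +105.036° to -144.492° is +110.472°.
Midpoint longitude = +105.036° + (+110.472°)/2 = +105.036° + 55.236° = +160.272°.
(The naïve average (+105.036 + -144.492)/2 = -19.728° is on the wrong side of the globe.)

160.272°E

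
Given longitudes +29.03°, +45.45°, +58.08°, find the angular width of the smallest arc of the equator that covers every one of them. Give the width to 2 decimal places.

Sort the longitudes: +29.03°, +45.45°, +58.08°.
Eastward gaps between consecutive values (wrapping around): 16.42°, 12.63°, 330.95°.
Largest gap = 330.95° ⇒ minimal covering band is its complement: 360° − 330.95° = 29.05°.
Band runs from +29.03° eastward to +58.08°.

29.05°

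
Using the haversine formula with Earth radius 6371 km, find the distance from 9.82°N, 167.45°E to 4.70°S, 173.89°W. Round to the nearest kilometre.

Δλ = -173.89 − 167.45 = -341.34°; wrapped into (−180°, 180°]: 18.66°.
Δφ = -4.70 − 9.82 = -14.52°.
a = sin²(Δφ/2) + cos φ₁ · cos φ₂ · sin²(Δλ/2) = 0.041781.
c = 2·atan2(√a, √(1−a)) = 0.41171 rad → d = 6371·c ≈ 2623.00 km.

2623 km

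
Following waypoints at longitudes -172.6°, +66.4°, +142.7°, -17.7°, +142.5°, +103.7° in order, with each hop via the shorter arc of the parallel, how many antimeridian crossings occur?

1

Leg 1: -172.6° → +66.4°, shortest Δλ = -121.0° (west) — crosses 180°.
Leg 2: +66.4° → +142.7°, shortest Δλ = 76.3° (east) — does not cross 180°.
Leg 3: +142.7° → -17.7°, shortest Δλ = -160.4° (west) — does not cross 180°.
Leg 4: -17.7° → +142.5°, shortest Δλ = 160.2° (east) — does not cross 180°.
Leg 5: +142.5° → +103.7°, shortest Δλ = -38.8° (west) — does not cross 180°.
Total crossings: 1.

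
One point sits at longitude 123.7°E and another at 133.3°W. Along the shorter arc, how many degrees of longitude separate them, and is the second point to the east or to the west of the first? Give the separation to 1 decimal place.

Raw difference: -133.3 − 123.7 = -257.0°.
Normalise into (−180°, 180°]: -257.0° + 360° = 103.0°.
Positive ⇒ the second point lies to the east; separation 103.0°.

103.0° east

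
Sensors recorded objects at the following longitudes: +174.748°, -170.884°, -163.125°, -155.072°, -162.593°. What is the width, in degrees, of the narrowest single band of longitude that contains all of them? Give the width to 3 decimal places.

30.180°

Sort the longitudes: -170.884°, -163.125°, -162.593°, -155.072°, +174.748°.
Eastward gaps between consecutive values (wrapping around): 7.759°, 0.532°, 7.521°, 329.820°, 14.368°.
Largest gap = 329.820° ⇒ minimal covering band is its complement: 360° − 329.820° = 30.180°.
Band runs from +174.748° eastward to -155.072°, crossing the antimeridian.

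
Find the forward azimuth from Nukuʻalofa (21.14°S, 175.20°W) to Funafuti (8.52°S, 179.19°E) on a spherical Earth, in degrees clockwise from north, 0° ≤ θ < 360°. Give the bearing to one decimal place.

Δλ = 179.19 − -175.20 = 354.39°; wrapped into (−180°, 180°]: -5.61°.
θ = atan2( sin Δλ · cos φ₂ , cos φ₁ · sin φ₂ − sin φ₁ · cos φ₂ · cos Δλ )
  = atan2(-0.09668, 0.21678) = -24.036° → normalised to [0°, 360°): 335.964°.

336.0°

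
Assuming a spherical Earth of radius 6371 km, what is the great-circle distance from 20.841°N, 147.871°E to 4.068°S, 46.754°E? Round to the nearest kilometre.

Δλ = 46.754 − 147.871 = -101.117°.
Δφ = -4.068 − 20.841 = -24.909°.
a = sin²(Δφ/2) + cos φ₁ · cos φ₂ · sin²(Δλ/2) = 0.602491.
c = 2·atan2(√a, √(1−a)) = 1.77724 rad → d = 6371·c ≈ 11322.81 km.

11323 km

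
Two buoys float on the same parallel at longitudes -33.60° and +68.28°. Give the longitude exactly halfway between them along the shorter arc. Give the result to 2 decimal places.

Signed shortest Δλ from -33.60° to +68.28° is +101.88°.
Midpoint longitude = -33.60° + (+101.88°)/2 = -33.60° + 50.94° = +17.34°.

+17.34°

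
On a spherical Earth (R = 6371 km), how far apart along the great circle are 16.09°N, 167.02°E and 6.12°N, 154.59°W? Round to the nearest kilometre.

4324 km

Δλ = -154.59 − 167.02 = -321.61°; wrapped into (−180°, 180°]: 38.39°.
Δφ = 6.12 − 16.09 = -9.97°.
a = sin²(Δφ/2) + cos φ₁ · cos φ₂ · sin²(Δλ/2) = 0.110823.
c = 2·atan2(√a, √(1−a)) = 0.67876 rad → d = 6371·c ≈ 4324.36 km.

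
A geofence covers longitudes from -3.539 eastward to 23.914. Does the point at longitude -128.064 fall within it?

No

Band width going east from -3.539° to +23.914°: ((23.914 − -3.539) mod 360) = 27.453°.
Offset of -128.064° east of the west edge: ((-128.064 − -3.539) mod 360) = 235.475°.
235.475° > 27.453° ⇒ outside.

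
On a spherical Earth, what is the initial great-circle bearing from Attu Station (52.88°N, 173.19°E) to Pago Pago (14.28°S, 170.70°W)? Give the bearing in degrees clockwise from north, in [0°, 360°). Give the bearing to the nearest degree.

Δλ = -170.70 − 173.19 = -343.89°; wrapped into (−180°, 180°]: 16.11°.
θ = atan2( sin Δλ · cos φ₂ , cos φ₁ · sin φ₂ − sin φ₁ · cos φ₂ · cos Δλ )
  = atan2(0.26891, -0.89125) = 163.210° → normalised to [0°, 360°): 163.210°.

163°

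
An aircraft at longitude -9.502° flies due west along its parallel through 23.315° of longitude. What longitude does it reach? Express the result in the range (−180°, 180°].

Start at -9.502°; shift −23.315° → -32.817°.
-32.817° already lies in (−180°, 180°].

-32.817°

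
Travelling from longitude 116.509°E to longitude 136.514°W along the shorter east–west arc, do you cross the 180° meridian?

Yes

Naïve |-136.514 − 116.509| = 253.023° > 180°, so the shorter arc goes the other way round — across 180°.
Signed shortest Δλ = ((-136.514 − 116.509 + 180) mod 360) − 180 = 106.977°.
Going east by 106.977° from +116.509° passes through 180° before reaching -136.514°.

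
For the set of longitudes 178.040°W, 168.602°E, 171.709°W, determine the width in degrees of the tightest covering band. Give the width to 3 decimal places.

Sort the longitudes: -178.040°, -171.709°, +168.602°.
Eastward gaps between consecutive values (wrapping around): 6.331°, 340.311°, 13.358°.
Largest gap = 340.311° ⇒ minimal covering band is its complement: 360° − 340.311° = 19.689°.
Band runs from +168.602° eastward to -171.709°, crossing the antimeridian.

19.689°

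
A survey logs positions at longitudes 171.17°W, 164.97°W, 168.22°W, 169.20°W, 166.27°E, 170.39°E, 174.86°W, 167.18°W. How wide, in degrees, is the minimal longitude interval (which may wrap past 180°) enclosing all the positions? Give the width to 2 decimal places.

28.76°

Sort the longitudes: -174.86°, -171.17°, -169.20°, -168.22°, -167.18°, -164.97°, +166.27°, +170.39°.
Eastward gaps between consecutive values (wrapping around): 3.69°, 1.97°, 0.98°, 1.04°, 2.21°, 331.24°, 4.12°, 14.75°.
Largest gap = 331.24° ⇒ minimal covering band is its complement: 360° − 331.24° = 28.76°.
Band runs from +166.27° eastward to -164.97°, crossing the antimeridian.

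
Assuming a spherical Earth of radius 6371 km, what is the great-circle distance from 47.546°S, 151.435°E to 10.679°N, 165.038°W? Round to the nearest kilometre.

Δλ = -165.038 − 151.435 = -316.473°; wrapped into (−180°, 180°]: 43.527°.
Δφ = 10.679 − -47.546 = 58.225°.
a = sin²(Δφ/2) + cos φ₁ · cos φ₂ · sin²(Δλ/2) = 0.327896.
c = 2·atan2(√a, √(1−a)) = 1.21940 rad → d = 6371·c ≈ 7768.80 km.

7769 km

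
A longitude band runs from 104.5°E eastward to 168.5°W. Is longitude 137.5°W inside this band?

No

Band width going east from +104.5° to -168.5°: ((-168.5 − 104.5) mod 360) = 87.0°.
Offset of -137.5° east of the west edge: ((-137.5 − 104.5) mod 360) = 118.0°.
118.0° > 87.0° ⇒ outside.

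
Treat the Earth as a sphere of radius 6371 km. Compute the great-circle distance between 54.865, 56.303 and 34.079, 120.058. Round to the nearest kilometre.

5338 km

Δλ = 120.058 − 56.303 = 63.755°.
Δφ = 34.079 − 54.865 = -20.786°.
a = sin²(Δφ/2) + cos φ₁ · cos φ₂ · sin²(Δλ/2) = 0.165485.
c = 2·atan2(√a, √(1−a)) = 0.83789 rad → d = 6371·c ≈ 5338.22 km.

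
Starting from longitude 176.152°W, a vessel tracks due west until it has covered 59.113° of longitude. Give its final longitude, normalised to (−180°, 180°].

Start at -176.152°; shift −59.113° → -235.265°.
-235.265° lies outside (−180°, 180°]; add 360° → +124.735°.

124.735°E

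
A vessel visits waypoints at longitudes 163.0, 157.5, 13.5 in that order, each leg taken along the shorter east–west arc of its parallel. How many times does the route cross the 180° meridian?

Leg 1: +163.0° → +157.5°, shortest Δλ = -5.5° (west) — does not cross 180°.
Leg 2: +157.5° → +13.5°, shortest Δλ = -144.0° (west) — does not cross 180°.
Total crossings: 0.

0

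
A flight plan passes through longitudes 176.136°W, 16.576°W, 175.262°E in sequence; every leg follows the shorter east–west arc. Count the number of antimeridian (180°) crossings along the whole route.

Leg 1: -176.136° → -16.576°, shortest Δλ = 159.56° (east) — does not cross 180°.
Leg 2: -16.576° → +175.262°, shortest Δλ = -168.162° (west) — crosses 180°.
Total crossings: 1.

1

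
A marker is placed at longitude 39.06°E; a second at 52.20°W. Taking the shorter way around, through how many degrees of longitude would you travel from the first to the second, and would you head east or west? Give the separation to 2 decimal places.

Raw difference: -52.20 − 39.06 = -91.26°.
Normalise into (−180°, 180°]: -91.26° stays -91.26°.
Negative ⇒ the second point lies to the west; separation 91.26°.

91.26° west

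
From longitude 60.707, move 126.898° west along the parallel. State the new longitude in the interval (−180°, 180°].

Start at +60.707°; shift −126.898° → -66.191°.
-66.191° already lies in (−180°, 180°].

-66.191°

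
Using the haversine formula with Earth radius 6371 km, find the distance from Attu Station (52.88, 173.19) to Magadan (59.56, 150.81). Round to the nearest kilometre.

Δλ = 150.81 − 173.19 = -22.38°.
Δφ = 59.56 − 52.88 = 6.68°.
a = sin²(Δφ/2) + cos φ₁ · cos φ₂ · sin²(Δλ/2) = 0.014909.
c = 2·atan2(√a, √(1−a)) = 0.24482 rad → d = 6371·c ≈ 1559.72 km.

1560 km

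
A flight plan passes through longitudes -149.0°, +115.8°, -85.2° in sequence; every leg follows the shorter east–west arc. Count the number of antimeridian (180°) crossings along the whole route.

Leg 1: -149.0° → +115.8°, shortest Δλ = -95.2° (west) — crosses 180°.
Leg 2: +115.8° → -85.2°, shortest Δλ = 159.0° (east) — crosses 180°.
Total crossings: 2.

2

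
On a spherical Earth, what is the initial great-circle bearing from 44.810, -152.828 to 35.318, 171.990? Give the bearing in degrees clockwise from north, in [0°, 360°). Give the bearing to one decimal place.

262.7°

Δλ = 171.990 − -152.828 = 324.818°; wrapped into (−180°, 180°]: -35.182°.
θ = atan2( sin Δλ · cos φ₂ , cos φ₁ · sin φ₂ − sin φ₁ · cos φ₂ · cos Δλ )
  = atan2(-0.47013, -0.05986) = -97.257° → normalised to [0°, 360°): 262.743°.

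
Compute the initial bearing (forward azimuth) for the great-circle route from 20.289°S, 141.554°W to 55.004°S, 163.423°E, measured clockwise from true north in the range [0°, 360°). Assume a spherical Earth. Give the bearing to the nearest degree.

216°

Δλ = 163.423 − -141.554 = 304.977°; wrapped into (−180°, 180°]: -55.023°.
θ = atan2( sin Δλ · cos φ₂ , cos φ₁ · sin φ₂ − sin φ₁ · cos φ₂ · cos Δλ )
  = atan2(-0.46993, -0.65436) = -144.316° → normalised to [0°, 360°): 215.684°.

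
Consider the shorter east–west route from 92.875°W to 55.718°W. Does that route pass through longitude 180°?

Signed shortest Δλ = ((-55.718 − -92.875 + 180) mod 360) − 180 = 37.157°.
Going east by 37.157° from -92.875° reaches -55.718° without touching 180°.

No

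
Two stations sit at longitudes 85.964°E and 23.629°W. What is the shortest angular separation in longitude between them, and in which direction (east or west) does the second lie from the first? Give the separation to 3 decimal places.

Raw difference: -23.629 − 85.964 = -109.593°.
Normalise into (−180°, 180°]: -109.593° stays -109.593°.
Negative ⇒ the second point lies to the west; separation 109.593°.

109.593° west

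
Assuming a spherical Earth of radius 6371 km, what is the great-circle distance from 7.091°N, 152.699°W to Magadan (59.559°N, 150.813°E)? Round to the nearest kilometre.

7496 km

Δλ = 150.813 − -152.699 = 303.512°; wrapped into (−180°, 180°]: -56.488°.
Δφ = 59.559 − 7.091 = 52.468°.
a = sin²(Δφ/2) + cos φ₁ · cos φ₂ · sin²(Δλ/2) = 0.307991.
c = 2·atan2(√a, √(1−a)) = 1.17665 rad → d = 6371·c ≈ 7496.46 km.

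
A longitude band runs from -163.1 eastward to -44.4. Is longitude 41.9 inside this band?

No

Band width going east from -163.1° to -44.4°: ((-44.4 − -163.1) mod 360) = 118.7°.
Offset of +41.9° east of the west edge: ((41.9 − -163.1) mod 360) = 205.0°.
205.0° > 118.7° ⇒ outside.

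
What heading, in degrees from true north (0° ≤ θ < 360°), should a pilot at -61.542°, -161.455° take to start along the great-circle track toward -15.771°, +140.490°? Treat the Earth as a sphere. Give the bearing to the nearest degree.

Δλ = 140.490 − -161.455 = 301.945°; wrapped into (−180°, 180°]: -58.055°.
θ = atan2( sin Δλ · cos φ₂ , cos φ₁ · sin φ₂ − sin φ₁ · cos φ₂ · cos Δλ )
  = atan2(-0.81661, 0.31815) = -68.714° → normalised to [0°, 360°): 291.286°.

291°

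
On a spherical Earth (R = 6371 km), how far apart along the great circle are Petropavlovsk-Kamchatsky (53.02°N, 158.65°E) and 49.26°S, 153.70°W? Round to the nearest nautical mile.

Δλ = -153.70 − 158.65 = -312.35°; wrapped into (−180°, 180°]: 47.65°.
Δφ = -49.26 − 53.02 = -102.28°.
a = sin²(Δφ/2) + cos φ₁ · cos φ₂ · sin²(Δλ/2) = 0.670402.
c = 2·atan2(√a, √(1−a)) = 1.91857 rad → d = 6371·c ≈ 12223.20 km ≈ 6600.00 nmi.

6600 nmi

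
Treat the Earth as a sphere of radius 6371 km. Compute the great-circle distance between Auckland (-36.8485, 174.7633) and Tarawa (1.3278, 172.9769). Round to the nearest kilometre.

4249 km

Δλ = 172.9769 − 174.7633 = -1.7864°.
Δφ = 1.3278 − -36.8485 = 38.1763°.
a = sin²(Δφ/2) + cos φ₁ · cos φ₂ · sin²(Δλ/2) = 0.107138.
c = 2·atan2(√a, √(1−a)) = 0.66693 rad → d = 6371·c ≈ 4249.02 km.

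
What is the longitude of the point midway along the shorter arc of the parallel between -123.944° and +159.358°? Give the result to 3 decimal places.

Signed shortest Δλ from -123.944° to +159.358° is -76.698°.
Midpoint longitude = -123.944° + (-76.698°)/2 = -123.944° − 38.349° = -162.293°.
(The naïve average (-123.944 + +159.358)/2 = 17.707° is on the wrong side of the globe.)

-162.293°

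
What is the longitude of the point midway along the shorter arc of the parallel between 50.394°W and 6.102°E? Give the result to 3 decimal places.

22.146°W

Signed shortest Δλ from -50.394° to +6.102° is +56.496°.
Midpoint longitude = -50.394° + (+56.496°)/2 = -50.394° + 28.248° = -22.146°.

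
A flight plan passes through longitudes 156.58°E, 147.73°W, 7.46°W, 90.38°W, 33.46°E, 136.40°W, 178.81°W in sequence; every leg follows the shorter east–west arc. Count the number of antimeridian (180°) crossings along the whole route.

Leg 1: +156.58° → -147.73°, shortest Δλ = 55.69° (east) — crosses 180°.
Leg 2: -147.73° → -7.46°, shortest Δλ = 140.27° (east) — does not cross 180°.
Leg 3: -7.46° → -90.38°, shortest Δλ = -82.92° (west) — does not cross 180°.
Leg 4: -90.38° → +33.46°, shortest Δλ = 123.84° (east) — does not cross 180°.
Leg 5: +33.46° → -136.40°, shortest Δλ = -169.86° (west) — does not cross 180°.
Leg 6: -136.40° → -178.81°, shortest Δλ = -42.41° (west) — does not cross 180°.
Total crossings: 1.

1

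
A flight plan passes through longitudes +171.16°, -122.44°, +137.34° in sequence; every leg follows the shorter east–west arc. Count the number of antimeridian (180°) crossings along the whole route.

2

Leg 1: +171.16° → -122.44°, shortest Δλ = 66.4° (east) — crosses 180°.
Leg 2: -122.44° → +137.34°, shortest Δλ = -100.22° (west) — crosses 180°.
Total crossings: 2.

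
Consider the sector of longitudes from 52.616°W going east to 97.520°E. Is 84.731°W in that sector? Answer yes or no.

No

Band width going east from -52.616° to +97.520°: ((97.520 − -52.616) mod 360) = 150.136°.
Offset of -84.731° east of the west edge: ((-84.731 − -52.616) mod 360) = 327.885°.
327.885° > 150.136° ⇒ outside.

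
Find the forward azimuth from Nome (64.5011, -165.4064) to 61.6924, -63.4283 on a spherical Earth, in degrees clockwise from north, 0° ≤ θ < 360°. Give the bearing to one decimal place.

Δλ = -63.4283 − -165.4064 = 101.9781°.
θ = atan2( sin Δλ · cos φ₂ , cos φ₁ · sin φ₂ − sin φ₁ · cos φ₂ · cos Δλ )
  = atan2(0.46388, 0.46784) = 44.756° → normalised to [0°, 360°): 44.756°.

44.8°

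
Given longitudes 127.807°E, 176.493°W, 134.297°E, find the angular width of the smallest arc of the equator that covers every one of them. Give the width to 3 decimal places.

55.700°

Sort the longitudes: -176.493°, +127.807°, +134.297°.
Eastward gaps between consecutive values (wrapping around): 304.300°, 6.490°, 49.210°.
Largest gap = 304.300° ⇒ minimal covering band is its complement: 360° − 304.300° = 55.700°.
Band runs from +127.807° eastward to -176.493°, crossing the antimeridian.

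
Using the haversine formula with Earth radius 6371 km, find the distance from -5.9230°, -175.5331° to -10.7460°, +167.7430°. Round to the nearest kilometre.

Δλ = 167.7430 − -175.5331 = 343.2761°; wrapped into (−180°, 180°]: -16.7239°.
Δφ = -10.7460 − -5.9230 = -4.8230°.
a = sin²(Δφ/2) + cos φ₁ · cos φ₂ · sin²(Δλ/2) = 0.022437.
c = 2·atan2(√a, √(1−a)) = 0.30071 rad → d = 6371·c ≈ 1915.85 km.

1916 km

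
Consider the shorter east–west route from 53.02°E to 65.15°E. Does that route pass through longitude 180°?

Signed shortest Δλ = ((65.15 − 53.02 + 180) mod 360) − 180 = 12.13°.
Going east by 12.13° from +53.02° reaches +65.15° without touching 180°.

No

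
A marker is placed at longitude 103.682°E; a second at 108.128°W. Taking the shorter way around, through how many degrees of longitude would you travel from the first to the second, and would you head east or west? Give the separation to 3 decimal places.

Raw difference: -108.128 − 103.682 = -211.81°.
Normalise into (−180°, 180°]: -211.81° + 360° = 148.19°.
Positive ⇒ the second point lies to the east; separation 148.190°.

148.190° east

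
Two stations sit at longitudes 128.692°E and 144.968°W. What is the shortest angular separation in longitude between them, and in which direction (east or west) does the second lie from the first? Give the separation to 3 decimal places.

86.340° east

Raw difference: -144.968 − 128.692 = -273.66°.
Normalise into (−180°, 180°]: -273.66° + 360° = 86.34°.
Positive ⇒ the second point lies to the east; separation 86.340°.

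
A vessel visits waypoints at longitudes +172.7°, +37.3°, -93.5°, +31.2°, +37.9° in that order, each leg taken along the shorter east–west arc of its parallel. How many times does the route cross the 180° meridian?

Leg 1: +172.7° → +37.3°, shortest Δλ = -135.4° (west) — does not cross 180°.
Leg 2: +37.3° → -93.5°, shortest Δλ = -130.8° (west) — does not cross 180°.
Leg 3: -93.5° → +31.2°, shortest Δλ = 124.7° (east) — does not cross 180°.
Leg 4: +31.2° → +37.9°, shortest Δλ = 6.7° (east) — does not cross 180°.
Total crossings: 0.

0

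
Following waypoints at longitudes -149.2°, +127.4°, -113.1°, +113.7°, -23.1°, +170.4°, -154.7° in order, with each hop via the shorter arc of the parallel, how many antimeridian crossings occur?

Leg 1: -149.2° → +127.4°, shortest Δλ = -83.4° (west) — crosses 180°.
Leg 2: +127.4° → -113.1°, shortest Δλ = 119.5° (east) — crosses 180°.
Leg 3: -113.1° → +113.7°, shortest Δλ = -133.2° (west) — crosses 180°.
Leg 4: +113.7° → -23.1°, shortest Δλ = -136.8° (west) — does not cross 180°.
Leg 5: -23.1° → +170.4°, shortest Δλ = -166.5° (west) — crosses 180°.
Leg 6: +170.4° → -154.7°, shortest Δλ = 34.9° (east) — crosses 180°.
Total crossings: 5.

5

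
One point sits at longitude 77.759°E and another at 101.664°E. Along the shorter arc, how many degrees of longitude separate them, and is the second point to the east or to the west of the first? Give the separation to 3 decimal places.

23.905° east

Raw difference: 101.664 − 77.759 = 23.905°.
Normalise into (−180°, 180°]: 23.905° stays 23.905°.
Positive ⇒ the second point lies to the east; separation 23.905°.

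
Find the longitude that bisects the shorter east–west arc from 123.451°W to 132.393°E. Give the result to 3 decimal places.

175.529°W

Signed shortest Δλ from -123.451° to +132.393° is -104.156°.
Midpoint longitude = -123.451° + (-104.156°)/2 = -123.451° − 52.078° = -175.529°.
(The naïve average (-123.451 + +132.393)/2 = 4.471° is on the wrong side of the globe.)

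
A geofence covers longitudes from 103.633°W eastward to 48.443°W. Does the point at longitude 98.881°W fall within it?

Yes

Band width going east from -103.633° to -48.443°: ((-48.443 − -103.633) mod 360) = 55.190°.
Offset of -98.881° east of the west edge: ((-98.881 − -103.633) mod 360) = 4.752°.
4.752° ≤ 55.190° ⇒ inside.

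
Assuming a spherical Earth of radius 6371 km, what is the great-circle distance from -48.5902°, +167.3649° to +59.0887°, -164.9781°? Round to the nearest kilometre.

12235 km

Δλ = -164.9781 − 167.3649 = -332.3430°; wrapped into (−180°, 180°]: 27.6570°.
Δφ = 59.0887 − -48.5902 = 107.6789°.
a = sin²(Δφ/2) + cos φ₁ · cos φ₂ · sin²(Δλ/2) = 0.671253.
c = 2·atan2(√a, √(1−a)) = 1.92038 rad → d = 6371·c ≈ 12234.73 km.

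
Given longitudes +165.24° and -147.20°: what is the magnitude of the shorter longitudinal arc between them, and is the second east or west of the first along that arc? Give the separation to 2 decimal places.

47.56° east

Raw difference: -147.20 − 165.24 = -312.44°.
Normalise into (−180°, 180°]: -312.44° + 360° = 47.56°.
Positive ⇒ the second point lies to the east; separation 47.56°.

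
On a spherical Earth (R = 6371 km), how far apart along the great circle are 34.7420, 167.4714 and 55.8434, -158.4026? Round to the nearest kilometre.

Δλ = -158.4026 − 167.4714 = -325.8740°; wrapped into (−180°, 180°]: 34.1260°.
Δφ = 55.8434 − 34.7420 = 21.1014°.
a = sin²(Δφ/2) + cos φ₁ · cos φ₂ · sin²(Δλ/2) = 0.073250.
c = 2·atan2(√a, √(1−a)) = 0.54813 rad → d = 6371·c ≈ 3492.13 km.

3492 km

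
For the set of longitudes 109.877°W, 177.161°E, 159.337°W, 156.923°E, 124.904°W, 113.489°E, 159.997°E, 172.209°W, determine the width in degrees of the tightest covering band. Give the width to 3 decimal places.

136.634°

Sort the longitudes: -172.209°, -159.337°, -124.904°, -109.877°, +113.489°, +156.923°, +159.997°, +177.161°.
Eastward gaps between consecutive values (wrapping around): 12.872°, 34.433°, 15.027°, 223.366°, 43.434°, 3.074°, 17.164°, 10.630°.
Largest gap = 223.366° ⇒ minimal covering band is its complement: 360° − 223.366° = 136.634°.
Band runs from +113.489° eastward to -109.877°, crossing the antimeridian.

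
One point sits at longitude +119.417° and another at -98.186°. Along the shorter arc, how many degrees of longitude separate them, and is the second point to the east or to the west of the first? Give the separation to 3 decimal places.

142.397° east

Raw difference: -98.186 − 119.417 = -217.603°.
Normalise into (−180°, 180°]: -217.603° + 360° = 142.397°.
Positive ⇒ the second point lies to the east; separation 142.397°.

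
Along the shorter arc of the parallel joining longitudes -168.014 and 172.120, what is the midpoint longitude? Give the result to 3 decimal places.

-177.947°

Signed shortest Δλ from -168.014° to +172.120° is -19.866°.
Midpoint longitude = -168.014° + (-19.866°)/2 = -168.014° − 9.933° = -177.947°.
(The naïve average (-168.014 + +172.120)/2 = 2.053° is on the wrong side of the globe.)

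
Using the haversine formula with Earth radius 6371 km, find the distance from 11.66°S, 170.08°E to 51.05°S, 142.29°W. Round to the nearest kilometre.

6127 km

Δλ = -142.29 − 170.08 = -312.37°; wrapped into (−180°, 180°]: 47.63°.
Δφ = -51.05 − -11.66 = -39.39°.
a = sin²(Δφ/2) + cos φ₁ · cos φ₂ · sin²(Δλ/2) = 0.213958.
c = 2·atan2(√a, √(1−a)) = 0.96175 rad → d = 6371·c ≈ 6127.32 km.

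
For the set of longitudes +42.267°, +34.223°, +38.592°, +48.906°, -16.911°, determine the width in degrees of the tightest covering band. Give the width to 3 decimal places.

65.817°

Sort the longitudes: -16.911°, +34.223°, +38.592°, +42.267°, +48.906°.
Eastward gaps between consecutive values (wrapping around): 51.134°, 4.369°, 3.675°, 6.639°, 294.183°.
Largest gap = 294.183° ⇒ minimal covering band is its complement: 360° − 294.183° = 65.817°.
Band runs from -16.911° eastward to +48.906°.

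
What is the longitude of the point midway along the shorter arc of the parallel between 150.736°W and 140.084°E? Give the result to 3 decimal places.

174.674°E

Signed shortest Δλ from -150.736° to +140.084° is -69.180°.
Midpoint longitude = -150.736° + (-69.180°)/2 = -150.736° − 34.590° = -185.326°.
Normalise into (−180°, 180°]: +174.674°.
(The naïve average (-150.736 + +140.084)/2 = -5.326° is on the wrong side of the globe.)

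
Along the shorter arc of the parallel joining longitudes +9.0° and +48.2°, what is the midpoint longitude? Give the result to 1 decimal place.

Signed shortest Δλ from +9.0° to +48.2° is +39.2°.
Midpoint longitude = +9.0° + (+39.2°)/2 = +9.0° + 19.6° = +28.6°.

+28.6°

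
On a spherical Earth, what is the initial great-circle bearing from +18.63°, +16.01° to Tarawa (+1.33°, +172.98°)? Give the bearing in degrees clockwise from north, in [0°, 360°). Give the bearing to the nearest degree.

Δλ = 172.98 − 16.01 = 156.97°.
θ = atan2( sin Δλ · cos φ₂ , cos φ₁ · sin φ₂ − sin φ₁ · cos φ₂ · cos Δλ )
  = atan2(0.39111, 0.31591) = 51.071° → normalised to [0°, 360°): 51.071°.

51°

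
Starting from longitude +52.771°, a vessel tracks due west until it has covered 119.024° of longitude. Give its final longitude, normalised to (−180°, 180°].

-66.253°

Start at +52.771°; shift −119.024° → -66.253°.
-66.253° already lies in (−180°, 180°].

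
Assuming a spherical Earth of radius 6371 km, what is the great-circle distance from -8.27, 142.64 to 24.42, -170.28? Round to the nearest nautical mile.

Δλ = -170.28 − 142.64 = -312.92°; wrapped into (−180°, 180°]: 47.08°.
Δφ = 24.42 − -8.27 = 32.69°.
a = sin²(Δφ/2) + cos φ₁ · cos φ₂ · sin²(Δλ/2) = 0.222929.
c = 2·atan2(√a, √(1−a)) = 0.98346 rad → d = 6371·c ≈ 6265.65 km ≈ 3383.18 nmi.

3383 nmi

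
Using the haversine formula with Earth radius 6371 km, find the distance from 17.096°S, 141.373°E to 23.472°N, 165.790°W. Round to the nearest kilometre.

Δλ = -165.790 − 141.373 = -307.163°; wrapped into (−180°, 180°]: 52.837°.
Δφ = 23.472 − -17.096 = 40.568°.
a = sin²(Δφ/2) + cos φ₁ · cos φ₂ · sin²(Δλ/2) = 0.293737.
c = 2·atan2(√a, √(1−a)) = 1.14557 rad → d = 6371·c ≈ 7298.43 km.

7298 km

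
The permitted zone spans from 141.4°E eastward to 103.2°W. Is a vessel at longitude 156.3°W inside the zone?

Band width going east from +141.4° to -103.2°: ((-103.2 − 141.4) mod 360) = 115.4°.
Offset of -156.3° east of the west edge: ((-156.3 − 141.4) mod 360) = 62.3°.
62.3° ≤ 115.4° ⇒ inside.

Yes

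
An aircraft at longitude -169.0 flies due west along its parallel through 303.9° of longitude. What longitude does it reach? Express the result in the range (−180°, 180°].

Start at -169.0°; shift −303.9° → -472.9°.
-472.9° lies outside (−180°, 180°]; add 360° → -112.9°.

-112.9°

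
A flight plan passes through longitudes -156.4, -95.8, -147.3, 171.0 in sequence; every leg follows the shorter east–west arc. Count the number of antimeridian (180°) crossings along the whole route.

Leg 1: -156.4° → -95.8°, shortest Δλ = 60.6° (east) — does not cross 180°.
Leg 2: -95.8° → -147.3°, shortest Δλ = -51.5° (west) — does not cross 180°.
Leg 3: -147.3° → +171.0°, shortest Δλ = -41.7° (west) — crosses 180°.
Total crossings: 1.

1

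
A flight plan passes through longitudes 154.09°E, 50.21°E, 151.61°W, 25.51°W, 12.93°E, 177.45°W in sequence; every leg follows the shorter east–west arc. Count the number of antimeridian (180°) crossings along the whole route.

Leg 1: +154.09° → +50.21°, shortest Δλ = -103.88° (west) — does not cross 180°.
Leg 2: +50.21° → -151.61°, shortest Δλ = 158.18° (east) — crosses 180°.
Leg 3: -151.61° → -25.51°, shortest Δλ = 126.1° (east) — does not cross 180°.
Leg 4: -25.51° → +12.93°, shortest Δλ = 38.44° (east) — does not cross 180°.
Leg 5: +12.93° → -177.45°, shortest Δλ = 169.62° (east) — crosses 180°.
Total crossings: 2.

2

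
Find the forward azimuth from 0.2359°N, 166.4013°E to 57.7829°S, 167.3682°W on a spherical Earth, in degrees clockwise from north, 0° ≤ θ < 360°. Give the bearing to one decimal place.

164.5°

Δλ = -167.3682 − 166.4013 = -333.7695°; wrapped into (−180°, 180°]: 26.2305°.
θ = atan2( sin Δλ · cos φ₂ , cos φ₁ · sin φ₂ − sin φ₁ · cos φ₂ · cos Δλ )
  = atan2(0.23563, -0.84800) = 164.471° → normalised to [0°, 360°): 164.471°.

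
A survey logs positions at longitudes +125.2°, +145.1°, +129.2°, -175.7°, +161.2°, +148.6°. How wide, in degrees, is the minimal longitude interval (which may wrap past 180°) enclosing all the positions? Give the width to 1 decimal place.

Sort the longitudes: -175.7°, +125.2°, +129.2°, +145.1°, +148.6°, +161.2°.
Eastward gaps between consecutive values (wrapping around): 300.9°, 4.0°, 15.9°, 3.5°, 12.6°, 23.1°.
Largest gap = 300.9° ⇒ minimal covering band is its complement: 360° − 300.9° = 59.1°.
Band runs from +125.2° eastward to -175.7°, crossing the antimeridian.

59.1°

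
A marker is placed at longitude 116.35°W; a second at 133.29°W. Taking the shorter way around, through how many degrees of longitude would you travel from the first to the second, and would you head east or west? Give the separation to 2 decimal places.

16.94° west

Raw difference: -133.29 − -116.35 = -16.94°.
Normalise into (−180°, 180°]: -16.94° stays -16.94°.
Negative ⇒ the second point lies to the west; separation 16.94°.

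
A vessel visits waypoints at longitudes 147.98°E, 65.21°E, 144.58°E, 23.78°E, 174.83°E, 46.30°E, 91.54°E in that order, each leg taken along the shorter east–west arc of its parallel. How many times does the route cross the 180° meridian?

Leg 1: +147.98° → +65.21°, shortest Δλ = -82.77° (west) — does not cross 180°.
Leg 2: +65.21° → +144.58°, shortest Δλ = 79.37° (east) — does not cross 180°.
Leg 3: +144.58° → +23.78°, shortest Δλ = -120.8° (west) — does not cross 180°.
Leg 4: +23.78° → +174.83°, shortest Δλ = 151.05° (east) — does not cross 180°.
Leg 5: +174.83° → +46.30°, shortest Δλ = -128.53° (west) — does not cross 180°.
Leg 6: +46.30° → +91.54°, shortest Δλ = 45.24° (east) — does not cross 180°.
Total crossings: 0.

0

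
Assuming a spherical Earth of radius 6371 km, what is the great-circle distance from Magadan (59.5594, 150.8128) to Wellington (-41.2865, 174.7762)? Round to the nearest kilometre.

Δλ = 174.7762 − 150.8128 = 23.9634°.
Δφ = -41.2865 − 59.5594 = -100.8459°.
a = sin²(Δφ/2) + cos φ₁ · cos φ₂ · sin²(Δλ/2) = 0.610491.
c = 2·atan2(√a, √(1−a)) = 1.79362 rad → d = 6371·c ≈ 11427.14 km.

11427 km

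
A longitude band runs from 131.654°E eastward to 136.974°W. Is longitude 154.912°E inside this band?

Yes

Band width going east from +131.654° to -136.974°: ((-136.974 − 131.654) mod 360) = 91.372°.
Offset of +154.912° east of the west edge: ((154.912 − 131.654) mod 360) = 23.258°.
23.258° ≤ 91.372° ⇒ inside.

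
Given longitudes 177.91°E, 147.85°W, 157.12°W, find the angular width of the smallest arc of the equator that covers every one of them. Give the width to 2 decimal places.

34.24°

Sort the longitudes: -157.12°, -147.85°, +177.91°.
Eastward gaps between consecutive values (wrapping around): 9.27°, 325.76°, 24.97°.
Largest gap = 325.76° ⇒ minimal covering band is its complement: 360° − 325.76° = 34.24°.
Band runs from +177.91° eastward to -147.85°, crossing the antimeridian.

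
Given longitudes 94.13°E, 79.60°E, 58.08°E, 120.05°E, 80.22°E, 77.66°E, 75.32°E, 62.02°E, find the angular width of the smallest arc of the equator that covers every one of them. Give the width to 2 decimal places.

61.97°

Sort the longitudes: +58.08°, +62.02°, +75.32°, +77.66°, +79.60°, +80.22°, +94.13°, +120.05°.
Eastward gaps between consecutive values (wrapping around): 3.94°, 13.30°, 2.34°, 1.94°, 0.62°, 13.91°, 25.92°, 298.03°.
Largest gap = 298.03° ⇒ minimal covering band is its complement: 360° − 298.03° = 61.97°.
Band runs from +58.08° eastward to +120.05°.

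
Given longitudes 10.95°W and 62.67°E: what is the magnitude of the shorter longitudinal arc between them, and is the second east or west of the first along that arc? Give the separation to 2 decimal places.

73.62° east

Raw difference: 62.67 − -10.95 = 73.62°.
Normalise into (−180°, 180°]: 73.62° stays 73.62°.
Positive ⇒ the second point lies to the east; separation 73.62°.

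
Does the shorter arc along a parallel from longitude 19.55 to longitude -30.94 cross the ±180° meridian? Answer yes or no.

Signed shortest Δλ = ((-30.94 − 19.55 + 180) mod 360) − 180 = -50.49°.
Going west by 50.49° from +19.55° reaches -30.94° without touching 180°.

No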